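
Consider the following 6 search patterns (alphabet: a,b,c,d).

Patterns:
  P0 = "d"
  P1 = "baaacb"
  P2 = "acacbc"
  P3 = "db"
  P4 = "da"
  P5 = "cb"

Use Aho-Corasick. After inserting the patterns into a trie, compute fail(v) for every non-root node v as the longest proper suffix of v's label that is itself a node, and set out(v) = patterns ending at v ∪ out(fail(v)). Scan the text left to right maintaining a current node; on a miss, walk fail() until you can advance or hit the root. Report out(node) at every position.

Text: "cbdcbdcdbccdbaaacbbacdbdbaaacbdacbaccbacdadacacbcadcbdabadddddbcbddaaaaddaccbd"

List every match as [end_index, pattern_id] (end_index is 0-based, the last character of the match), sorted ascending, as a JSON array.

Build:
Trie (insert patterns):
  n0 'ε': a→8 b→2 c→16 d→1
  n1 'd': a→15 b→14  ←P0
  n2 'b': a→3
  n3 'ba': a→4
  n4 'baa': a→5
  n5 'baaa': c→6
  n6 'baaac': b→7
  n7 'baaacb': ·  ←P1
  n8 'a': c→9
  n9 'ac': a→10
  n10 'aca': c→11
  n11 'acac': b→12
  n12 'acacb': c→13
  n13 'acacbc': ·  ←P2
  n14 'db': ·  ←P3
  n15 'da': ·  ←P4
  n16 'c': b→17
  n17 'cb': ·  ←P5

Failure links (BFS by depth):
  fail(1) 'd': from fail(0)=0 chase 'd': 0 ⇒ 0;  out={0}∪out(0)={0}
  fail(2) 'b': from fail(0)=0 chase 'b': 0 ⇒ 0;  out=∅∪out(0)=∅
  fail(8) 'a': from fail(0)=0 chase 'a': 0 ⇒ 0;  out=∅∪out(0)=∅
  fail(16) 'c': from fail(0)=0 chase 'c': 0 ⇒ 0;  out=∅∪out(0)=∅
  fail(3) 'ba': from fail(2)=0 chase 'a': 0 ⇒ 8;  out=∅∪out(8)=∅
  fail(9) 'ac': from fail(8)=0 chase 'c': 0 ⇒ 16;  out=∅∪out(16)=∅
  fail(14) 'db': from fail(1)=0 chase 'b': 0 ⇒ 2;  out={3}∪out(2)={3}
  fail(15) 'da': from fail(1)=0 chase 'a': 0 ⇒ 8;  out={4}∪out(8)={4}
  fail(17) 'cb': from fail(16)=0 chase 'b': 0 ⇒ 2;  out={5}∪out(2)={5}
  fail(4) 'baa': from fail(3)=8 chase 'a': 8→0 ⇒ 8;  out=∅∪out(8)=∅
  fail(10) 'aca': from fail(9)=16 chase 'a': 16→0 ⇒ 8;  out=∅∪out(8)=∅
  fail(5) 'baaa': from fail(4)=8 chase 'a': 8→0 ⇒ 8;  out=∅∪out(8)=∅
  fail(11) 'acac': from fail(10)=8 chase 'c': 8 ⇒ 9;  out=∅∪out(9)=∅
  fail(6) 'baaac': from fail(5)=8 chase 'c': 8 ⇒ 9;  out=∅∪out(9)=∅
  fail(12) 'acacb': from fail(11)=9 chase 'b': 9→16 ⇒ 17;  out=∅∪out(17)={5}
  fail(7) 'baaacb': from fail(6)=9 chase 'b': 9→16 ⇒ 17;  out={1}∪out(17)={1,5}
  fail(13) 'acacbc': from fail(12)=17 chase 'c': 17→2→0 ⇒ 16;  out={2}∪out(16)={2}

Run:
i=0 'c': node 0→16
i=1 'b': node 16→17  ** P5@[0:1]
i=2 'd': node 17→1 ·f  ** P0@[2:2]
i=3 'c': node 1→16 ·f
i=4 'b': node 16→17  ** P5@[3:4]
i=5 'd': node 17→1 ·f  ** P0@[5:5]
i=6 'c': node 1→16 ·f
i=7 'd': node 16→1 ·f  ** P0@[7:7]
i=8 'b': node 1→14  ** P3@[7:8]
i=9 'c': node 14→16 ·f
i=10 'c': node 16→16 ·f
i=11 'd': node 16→1 ·f  ** P0@[11:11]
i=12 'b': node 1→14  ** P3@[11:12]
i=13 'a': node 14→3 ·f
i=14 'a': node 3→4
i=15 'a': node 4→5
i=16 'c': node 5→6
i=17 'b': node 6→7  ** P1@[12:17],P5@[16:17]
i=18 'b': node 7→2 ·f
i=19 'a': node 2→3
i=20 'c': node 3→9 ·f
i=21 'd': node 9→1 ·f  ** P0@[21:21]
i=22 'b': node 1→14  ** P3@[21:22]
i=23 'd': node 14→1 ·f  ** P0@[23:23]
i=24 'b': node 1→14  ** P3@[23:24]
i=25 'a': node 14→3 ·f
i=26 'a': node 3→4
i=27 'a': node 4→5
i=28 'c': node 5→6
i=29 'b': node 6→7  ** P1@[24:29],P5@[28:29]
i=30 'd': node 7→1 ·f  ** P0@[30:30]
i=31 'a': node 1→15  ** P4@[30:31]
i=32 'c': node 15→9 ·f
i=33 'b': node 9→17 ·f  ** P5@[32:33]
i=34 'a': node 17→3 ·f
i=35 'c': node 3→9 ·f
i=36 'c': node 9→16 ·f
i=37 'b': node 16→17  ** P5@[36:37]
i=38 'a': node 17→3 ·f
i=39 'c': node 3→9 ·f
i=40 'd': node 9→1 ·f  ** P0@[40:40]
i=41 'a': node 1→15  ** P4@[40:41]
i=42 'd': node 15→1 ·f  ** P0@[42:42]
i=43 'a': node 1→15  ** P4@[42:43]
i=44 'c': node 15→9 ·f
i=45 'a': node 9→10
i=46 'c': node 10→11
i=47 'b': node 11→12  ** P5@[46:47]
i=48 'c': node 12→13  ** P2@[43:48]
i=49 'a': node 13→8 ·f
i=50 'd': node 8→1 ·f  ** P0@[50:50]
i=51 'c': node 1→16 ·f
i=52 'b': node 16→17  ** P5@[51:52]
i=53 'd': node 17→1 ·f  ** P0@[53:53]
i=54 'a': node 1→15  ** P4@[53:54]
i=55 'b': node 15→2 ·f
i=56 'a': node 2→3
i=57 'd': node 3→1 ·f  ** P0@[57:57]
i=58 'd': node 1→1 ·f  ** P0@[58:58]
i=59 'd': node 1→1 ·f  ** P0@[59:59]
i=60 'd': node 1→1 ·f  ** P0@[60:60]
i=61 'd': node 1→1 ·f  ** P0@[61:61]
i=62 'b': node 1→14  ** P3@[61:62]
i=63 'c': node 14→16 ·f
i=64 'b': node 16→17  ** P5@[63:64]
i=65 'd': node 17→1 ·f  ** P0@[65:65]
i=66 'd': node 1→1 ·f  ** P0@[66:66]
i=67 'a': node 1→15  ** P4@[66:67]
i=68 'a': node 15→8 ·f
i=69 'a': node 8→8 ·f
i=70 'a': node 8→8 ·f
i=71 'd': node 8→1 ·f  ** P0@[71:71]
i=72 'd': node 1→1 ·f  ** P0@[72:72]
i=73 'a': node 1→15  ** P4@[72:73]
i=74 'c': node 15→9 ·f
i=75 'c': node 9→16 ·f
i=76 'b': node 16→17  ** P5@[75:76]
i=77 'd': node 17→1 ·f  ** P0@[77:77]

Matches: [[1,5],[2,0],[4,5],[5,0],[7,0],[8,3],[11,0],[12,3],[17,1],[17,5],[21,0],[22,3],[23,0],[24,3],[29,1],[29,5],[30,0],[31,4],[33,5],[37,5],[40,0],[41,4],[42,0],[43,4],[47,5],[48,2],[50,0],[52,5],[53,0],[54,4],[57,0],[58,0],[59,0],[60,0],[61,0],[62,3],[64,5],[65,0],[66,0],[67,4],[71,0],[72,0],[73,4],[76,5],[77,0]]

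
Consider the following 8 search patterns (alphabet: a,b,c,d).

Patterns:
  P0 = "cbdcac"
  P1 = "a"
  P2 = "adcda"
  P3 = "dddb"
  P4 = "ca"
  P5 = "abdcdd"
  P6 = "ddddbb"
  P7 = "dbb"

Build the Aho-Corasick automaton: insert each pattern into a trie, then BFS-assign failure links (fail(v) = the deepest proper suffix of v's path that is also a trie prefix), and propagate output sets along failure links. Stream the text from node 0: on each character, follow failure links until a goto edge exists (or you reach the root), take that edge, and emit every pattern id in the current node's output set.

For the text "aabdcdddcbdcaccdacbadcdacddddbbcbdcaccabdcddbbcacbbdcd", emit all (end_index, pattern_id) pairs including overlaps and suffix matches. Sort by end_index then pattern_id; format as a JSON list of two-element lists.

Build automaton:
Trie nodes:
  n0 'ε': a→7 c→1 d→12
  n1 'c': a→16 b→2
  n2 'cb': d→3
  n3 'cbd': c→4
  n4 'cbdc': a→5
  n5 'cbdca': c→6
  n6 'cbdcac': ·  [P0 ends]
  n7 'a': b→17 d→8  [P1 ends]
  n8 'ad': c→9
  n9 'adc': d→10
  n10 'adcd': a→11
  n11 'adcda': ·  [P2 ends]
  n12 'd': b→25 d→13
  n13 'dd': d→14
  n14 'ddd': b→15 d→22
  n15 'dddb': ·  [P3 ends]
  n16 'ca': ·  [P4 ends]
  n17 'ab': d→18
  n18 'abd': c→19
  n19 'abdc': d→20
  n20 'abdcd': d→21
  n21 'abdcdd': ·  [P5 ends]
  n22 'dddd': b→23
  n23 'ddddb': b→24
  n24 'ddddbb': ·  [P6 ends]
  n25 'db': b→26
  n26 'dbb': ·  [P7 ends]

BFS fail/out derivation:
  fail(1) 'c': from fail(0)=0 chase 'c': 0 ⇒ 0;  out=∅∪out(0)=∅
  fail(7) 'a': from fail(0)=0 chase 'a': 0 ⇒ 0;  out={1}∪out(0)={1}
  fail(12) 'd': from fail(0)=0 chase 'd': 0 ⇒ 0;  out=∅∪out(0)=∅
  fail(2) 'cb': from fail(1)=0 chase 'b': 0 ⇒ 0;  out=∅∪out(0)=∅
  fail(8) 'ad': from fail(7)=0 chase 'd': 0 ⇒ 12;  out=∅∪out(12)=∅
  fail(13) 'dd': from fail(12)=0 chase 'd': 0 ⇒ 12;  out=∅∪out(12)=∅
  fail(16) 'ca': from fail(1)=0 chase 'a': 0 ⇒ 7;  out={4}∪out(7)={1,4}
  fail(17) 'ab': from fail(7)=0 chase 'b': 0 ⇒ 0;  out=∅∪out(0)=∅
  fail(25) 'db': from fail(12)=0 chase 'b': 0 ⇒ 0;  out=∅∪out(0)=∅
  fail(3) 'cbd': from fail(2)=0 chase 'd': 0 ⇒ 12;  out=∅∪out(12)=∅
  fail(9) 'adc': from fail(8)=12 chase 'c': 12→0 ⇒ 1;  out=∅∪out(1)=∅
  fail(14) 'ddd': from fail(13)=12 chase 'd': 12 ⇒ 13;  out=∅∪out(13)=∅
  fail(18) 'abd': from fail(17)=0 chase 'd': 0 ⇒ 12;  out=∅∪out(12)=∅
  fail(26) 'dbb': from fail(25)=0 chase 'b': 0 ⇒ 0;  out={7}∪out(0)={7}
  fail(4) 'cbdc': from fail(3)=12 chase 'c': 12→0 ⇒ 1;  out=∅∪out(1)=∅
  fail(10) 'adcd': from fail(9)=1 chase 'd': 1→0 ⇒ 12;  out=∅∪out(12)=∅
  fail(15) 'dddb': from fail(14)=13 chase 'b': 13→12 ⇒ 25;  out={3}∪out(25)={3}
  fail(19) 'abdc': from fail(18)=12 chase 'c': 12→0 ⇒ 1;  out=∅∪out(1)=∅
  fail(22) 'dddd': from fail(14)=13 chase 'd': 13 ⇒ 14;  out=∅∪out(14)=∅
  fail(5) 'cbdca': from fail(4)=1 chase 'a': 1 ⇒ 16;  out=∅∪out(16)={1,4}
  fail(11) 'adcda': from fail(10)=12 chase 'a': 12→0 ⇒ 7;  out={2}∪out(7)={1,2}
  fail(20) 'abdcd': from fail(19)=1 chase 'd': 1→0 ⇒ 12;  out=∅∪out(12)=∅
  fail(23) 'ddddb': from fail(22)=14 chase 'b': 14 ⇒ 15;  out=∅∪out(15)={3}
  fail(6) 'cbdcac': from fail(5)=16 chase 'c': 16→7→0 ⇒ 1;  out={0}∪out(1)={0}
  fail(21) 'abdcdd': from fail(20)=12 chase 'd': 12 ⇒ 13;  out={5}∪out(13)={5}
  fail(24) 'ddddbb': from fail(23)=15 chase 'b': 15→25 ⇒ 26;  out={6}∪out(26)={6,7}

Scan:
pos 0 'a': at 7  → match P1@[0:0]
pos 1 'a': at 7 (via fail)  → match P1@[1:1]
pos 2 'b': at 17
pos 3 'd': at 18
pos 4 'c': at 19
pos 5 'd': at 20
pos 6 'd': at 21  → match P5@[1:6]
pos 7 'd': at 14 (via fail)
pos 8 'c': at 1 (via fail)
pos 9 'b': at 2
pos 10 'd': at 3
pos 11 'c': at 4
pos 12 'a': at 5  → match P1@[12:12],P4@[11:12]
pos 13 'c': at 6  → match P0@[8:13]
pos 14 'c': at 1 (via fail)
pos 15 'd': at 12 (via fail)
pos 16 'a': at 7 (via fail)  → match P1@[16:16]
pos 17 'c': at 1 (via fail)
pos 18 'b': at 2
pos 19 'a': at 7 (via fail)  → match P1@[19:19]
pos 20 'd': at 8
pos 21 'c': at 9
pos 22 'd': at 10
pos 23 'a': at 11  → match P1@[23:23],P2@[19:23]
pos 24 'c': at 1 (via fail)
pos 25 'd': at 12 (via fail)
pos 26 'd': at 13
pos 27 'd': at 14
pos 28 'd': at 22
pos 29 'b': at 23  → match P3@[26:29]
pos 30 'b': at 24  → match P6@[25:30],P7@[28:30]
pos 31 'c': at 1 (via fail)
pos 32 'b': at 2
pos 33 'd': at 3
pos 34 'c': at 4
pos 35 'a': at 5  → match P1@[35:35],P4@[34:35]
pos 36 'c': at 6  → match P0@[31:36]
pos 37 'c': at 1 (via fail)
pos 38 'a': at 16  → match P1@[38:38],P4@[37:38]
pos 39 'b': at 17 (via fail)
pos 40 'd': at 18
pos 41 'c': at 19
pos 42 'd': at 20
pos 43 'd': at 21  → match P5@[38:43]
pos 44 'b': at 25 (via fail)
pos 45 'b': at 26  → match P7@[43:45]
pos 46 'c': at 1 (via fail)
pos 47 'a': at 16  → match P1@[47:47],P4@[46:47]
pos 48 'c': at 1 (via fail)
pos 49 'b': at 2
pos 50 'b': at 0 (via fail)
pos 51 'd': at 12
pos 52 'c': at 1 (via fail)
pos 53 'd': at 12 (via fail)

All matches (sorted): [[0,1],[1,1],[6,5],[12,1],[12,4],[13,0],[16,1],[19,1],[23,1],[23,2],[29,3],[30,6],[30,7],[35,1],[35,4],[36,0],[38,1],[38,4],[43,5],[45,7],[47,1],[47,4]]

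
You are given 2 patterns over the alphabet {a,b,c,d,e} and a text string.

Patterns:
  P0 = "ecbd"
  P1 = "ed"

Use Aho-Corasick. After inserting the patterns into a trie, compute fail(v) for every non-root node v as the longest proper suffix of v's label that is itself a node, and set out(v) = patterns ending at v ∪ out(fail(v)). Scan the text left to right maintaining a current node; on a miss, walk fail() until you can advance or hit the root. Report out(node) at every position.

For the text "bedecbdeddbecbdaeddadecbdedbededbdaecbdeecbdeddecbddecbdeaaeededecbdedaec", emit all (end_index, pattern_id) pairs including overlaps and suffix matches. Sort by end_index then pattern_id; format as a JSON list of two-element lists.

Construct AC machine:
Trie nodes:
  0='ε' goto e→1
  1='e' goto c→2 d→5
  2='ec' goto b→3
  3='ecb' goto d→4
  4='ecbd' goto ·  ←P0
  5='ed' goto ·  ←P1

Failure links (BFS by depth):
  fail(1) 'e': from fail(0)=0 chase 'e': 0 ⇒ 0;  out=∅∪out(0)=∅
  fail(2) 'ec': from fail(1)=0 chase 'c': 0 ⇒ 0;  out=∅∪out(0)=∅
  fail(5) 'ed': from fail(1)=0 chase 'd': 0 ⇒ 0;  out={1}∪out(0)={1}
  fail(3) 'ecb': from fail(2)=0 chase 'b': 0 ⇒ 0;  out=∅∪out(0)=∅
  fail(4) 'ecbd': from fail(3)=0 chase 'd': 0 ⇒ 0;  out={0}∪out(0)={0}

Run:
i=0 'b': node 0→0
i=1 'e': node 0→1
i=2 'd': node 1→5  ** P1@[1:2]
i=3 'e': node 5→1 (fail-walked)
i=4 'c': node 1→2
i=5 'b': node 2→3
i=6 'd': node 3→4  ** P0@[3:6]
i=7 'e': node 4→1 (fail-walked)
i=8 'd': node 1→5  ** P1@[7:8]
i=9 'd': node 5→0 (fail-walked)
i=10 'b': node 0→0
i=11 'e': node 0→1
i=12 'c': node 1→2
i=13 'b': node 2→3
i=14 'd': node 3→4  ** P0@[11:14]
i=15 'a': node 4→0 (fail-walked)
i=16 'e': node 0→1
i=17 'd': node 1→5  ** P1@[16:17]
i=18 'd': node 5→0 (fail-walked)
i=19 'a': node 0→0
i=20 'd': node 0→0
i=21 'e': node 0→1
i=22 'c': node 1→2
i=23 'b': node 2→3
i=24 'd': node 3→4  ** P0@[21:24]
i=25 'e': node 4→1 (fail-walked)
i=26 'd': node 1→5  ** P1@[25:26]
i=27 'b': node 5→0 (fail-walked)
i=28 'e': node 0→1
i=29 'd': node 1→5  ** P1@[28:29]
i=30 'e': node 5→1 (fail-walked)
i=31 'd': node 1→5  ** P1@[30:31]
i=32 'b': node 5→0 (fail-walked)
i=33 'd': node 0→0
i=34 'a': node 0→0
i=35 'e': node 0→1
i=36 'c': node 1→2
i=37 'b': node 2→3
i=38 'd': node 3→4  ** P0@[35:38]
i=39 'e': node 4→1 (fail-walked)
i=40 'e': node 1→1 (fail-walked)
i=41 'c': node 1→2
i=42 'b': node 2→3
i=43 'd': node 3→4  ** P0@[40:43]
i=44 'e': node 4→1 (fail-walked)
i=45 'd': node 1→5  ** P1@[44:45]
i=46 'd': node 5→0 (fail-walked)
i=47 'e': node 0→1
i=48 'c': node 1→2
i=49 'b': node 2→3
i=50 'd': node 3→4  ** P0@[47:50]
i=51 'd': node 4→0 (fail-walked)
i=52 'e': node 0→1
i=53 'c': node 1→2
i=54 'b': node 2→3
i=55 'd': node 3→4  ** P0@[52:55]
i=56 'e': node 4→1 (fail-walked)
i=57 'a': node 1→0 (fail-walked)
i=58 'a': node 0→0
i=59 'e': node 0→1
i=60 'e': node 1→1 (fail-walked)
i=61 'd': node 1→5  ** P1@[60:61]
i=62 'e': node 5→1 (fail-walked)
i=63 'd': node 1→5  ** P1@[62:63]
i=64 'e': node 5→1 (fail-walked)
i=65 'c': node 1→2
i=66 'b': node 2→3
i=67 'd': node 3→4  ** P0@[64:67]
i=68 'e': node 4→1 (fail-walked)
i=69 'd': node 1→5  ** P1@[68:69]
i=70 'a': node 5→0 (fail-walked)
i=71 'e': node 0→1
i=72 'c': node 1→2

All matches (sorted): [[2,1],[6,0],[8,1],[14,0],[17,1],[24,0],[26,1],[29,1],[31,1],[38,0],[43,0],[45,1],[50,0],[55,0],[61,1],[63,1],[67,0],[69,1]]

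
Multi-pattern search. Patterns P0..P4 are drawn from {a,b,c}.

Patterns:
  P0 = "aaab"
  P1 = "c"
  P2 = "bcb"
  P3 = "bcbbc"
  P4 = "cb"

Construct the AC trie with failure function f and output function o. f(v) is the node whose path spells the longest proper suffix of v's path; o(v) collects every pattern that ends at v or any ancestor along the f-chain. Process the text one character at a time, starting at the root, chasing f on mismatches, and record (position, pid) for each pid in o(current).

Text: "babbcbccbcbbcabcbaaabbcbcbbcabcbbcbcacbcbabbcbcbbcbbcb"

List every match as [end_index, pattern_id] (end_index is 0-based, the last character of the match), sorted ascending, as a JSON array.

Build automaton:
Trie (insert patterns):
  n0 'ε': a→1 b→6 c→5
  n1 'a': a→2
  n2 'aa': a→3
  n3 'aaa': b→4
  n4 'aaab': ·  [P0 ends]
  n5 'c': b→11  [P1 ends]
  n6 'b': c→7
  n7 'bc': b→8
  n8 'bcb': b→9  [P2 ends]
  n9 'bcbb': c→10
  n10 'bcbbc': ·  [P3 ends]
  n11 'cb': ·  [P4 ends]

BFS fail/out derivation:
  fail(1) 'a': from fail(0)=0 chase 'a': 0 ⇒ 0;  out=∅∪out(0)=∅
  fail(5) 'c': from fail(0)=0 chase 'c': 0 ⇒ 0;  out={1}∪out(0)={1}
  fail(6) 'b': from fail(0)=0 chase 'b': 0 ⇒ 0;  out=∅∪out(0)=∅
  fail(2) 'aa': from fail(1)=0 chase 'a': 0 ⇒ 1;  out=∅∪out(1)=∅
  fail(7) 'bc': from fail(6)=0 chase 'c': 0 ⇒ 5;  out=∅∪out(5)={1}
  fail(11) 'cb': from fail(5)=0 chase 'b': 0 ⇒ 6;  out={4}∪out(6)={4}
  fail(3) 'aaa': from fail(2)=1 chase 'a': 1 ⇒ 2;  out=∅∪out(2)=∅
  fail(8) 'bcb': from fail(7)=5 chase 'b': 5 ⇒ 11;  out={2}∪out(11)={2,4}
  fail(4) 'aaab': from fail(3)=2 chase 'b': 2→1→0 ⇒ 6;  out={0}∪out(6)={0}
  fail(9) 'bcbb': from fail(8)=11 chase 'b': 11→6→0 ⇒ 6;  out=∅∪out(6)=∅
  fail(10) 'bcbbc': from fail(9)=6 chase 'c': 6 ⇒ 7;  out={3}∪out(7)={1,3}

Run:
pos 0 'b': at 6
pos 1 'a': at 1 (fail-walked)
pos 2 'b': at 6 (fail-walked)
pos 3 'b': at 6 (fail-walked)
pos 4 'c': at 7  → match P1@[4:4]
pos 5 'b': at 8  → match P2@[3:5],P4@[4:5]
pos 6 'c': at 7 (fail-walked)  → match P1@[6:6]
pos 7 'c': at 5 (fail-walked)  → match P1@[7:7]
pos 8 'b': at 11  → match P4@[7:8]
pos 9 'c': at 7 (fail-walked)  → match P1@[9:9]
pos 10 'b': at 8  → match P2@[8:10],P4@[9:10]
pos 11 'b': at 9
pos 12 'c': at 10  → match P1@[12:12],P3@[8:12]
pos 13 'a': at 1 (fail-walked)
pos 14 'b': at 6 (fail-walked)
pos 15 'c': at 7  → match P1@[15:15]
pos 16 'b': at 8  → match P2@[14:16],P4@[15:16]
pos 17 'a': at 1 (fail-walked)
pos 18 'a': at 2
pos 19 'a': at 3
pos 20 'b': at 4  → match P0@[17:20]
pos 21 'b': at 6 (fail-walked)
pos 22 'c': at 7  → match P1@[22:22]
pos 23 'b': at 8  → match P2@[21:23],P4@[22:23]
pos 24 'c': at 7 (fail-walked)  → match P1@[24:24]
pos 25 'b': at 8  → match P2@[23:25],P4@[24:25]
pos 26 'b': at 9
pos 27 'c': at 10  → match P1@[27:27],P3@[23:27]
pos 28 'a': at 1 (fail-walked)
pos 29 'b': at 6 (fail-walked)
pos 30 'c': at 7  → match P1@[30:30]
pos 31 'b': at 8  → match P2@[29:31],P4@[30:31]
pos 32 'b': at 9
pos 33 'c': at 10  → match P1@[33:33],P3@[29:33]
pos 34 'b': at 8 (fail-walked)  → match P2@[32:34],P4@[33:34]
pos 35 'c': at 7 (fail-walked)  → match P1@[35:35]
pos 36 'a': at 1 (fail-walked)
pos 37 'c': at 5 (fail-walked)  → match P1@[37:37]
pos 38 'b': at 11  → match P4@[37:38]
pos 39 'c': at 7 (fail-walked)  → match P1@[39:39]
pos 40 'b': at 8  → match P2@[38:40],P4@[39:40]
pos 41 'a': at 1 (fail-walked)
pos 42 'b': at 6 (fail-walked)
pos 43 'b': at 6 (fail-walked)
pos 44 'c': at 7  → match P1@[44:44]
pos 45 'b': at 8  → match P2@[43:45],P4@[44:45]
pos 46 'c': at 7 (fail-walked)  → match P1@[46:46]
pos 47 'b': at 8  → match P2@[45:47],P4@[46:47]
pos 48 'b': at 9
pos 49 'c': at 10  → match P1@[49:49],P3@[45:49]
pos 50 'b': at 8 (fail-walked)  → match P2@[48:50],P4@[49:50]
pos 51 'b': at 9
pos 52 'c': at 10  → match P1@[52:52],P3@[48:52]
pos 53 'b': at 8 (fail-walked)  → match P2@[51:53],P4@[52:53]

All matches (sorted): [[4,1],[5,2],[5,4],[6,1],[7,1],[8,4],[9,1],[10,2],[10,4],[12,1],[12,3],[15,1],[16,2],[16,4],[20,0],[22,1],[23,2],[23,4],[24,1],[25,2],[25,4],[27,1],[27,3],[30,1],[31,2],[31,4],[33,1],[33,3],[34,2],[34,4],[35,1],[37,1],[38,4],[39,1],[40,2],[40,4],[44,1],[45,2],[45,4],[46,1],[47,2],[47,4],[49,1],[49,3],[50,2],[50,4],[52,1],[52,3],[53,2],[53,4]]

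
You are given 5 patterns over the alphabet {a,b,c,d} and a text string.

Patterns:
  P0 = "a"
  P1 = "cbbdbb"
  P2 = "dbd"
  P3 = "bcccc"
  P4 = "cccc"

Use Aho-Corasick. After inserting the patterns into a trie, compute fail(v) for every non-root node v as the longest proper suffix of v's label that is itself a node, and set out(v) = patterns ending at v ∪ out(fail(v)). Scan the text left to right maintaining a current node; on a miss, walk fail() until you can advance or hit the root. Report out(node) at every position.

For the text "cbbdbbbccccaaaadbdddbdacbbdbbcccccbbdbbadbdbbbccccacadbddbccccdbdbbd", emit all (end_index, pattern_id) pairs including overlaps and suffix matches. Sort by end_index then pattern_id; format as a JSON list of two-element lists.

Construct AC machine:
Trie (insert patterns):
  0='ε' goto a→1 b→11 c→2 d→8
  1='a' goto ·  [P0 ends]
  2='c' goto b→3 c→16
  3='cb' goto b→4
  4='cbb' goto d→5
  5='cbbd' goto b→6
  6='cbbdb' goto b→7
  7='cbbdbb' goto ·  [P1 ends]
  8='d' goto b→9
  9='db' goto d→10
  10='dbd' goto ·  [P2 ends]
  11='b' goto c→12
  12='bc' goto c→13
  13='bcc' goto c→14
  14='bccc' goto c→15
  15='bcccc' goto ·  [P3 ends]
  16='cc' goto c→17
  17='ccc' goto c→18
  18='cccc' goto ·  [P4 ends]

BFS fail/out derivation:
  fail(1) 'a': from fail(0)=0 chase 'a': 0 ⇒ 0;  out={0}∪out(0)={0}
  fail(2) 'c': from fail(0)=0 chase 'c': 0 ⇒ 0;  out=∅∪out(0)=∅
  fail(8) 'd': from fail(0)=0 chase 'd': 0 ⇒ 0;  out=∅∪out(0)=∅
  fail(11) 'b': from fail(0)=0 chase 'b': 0 ⇒ 0;  out=∅∪out(0)=∅
  fail(3) 'cb': from fail(2)=0 chase 'b': 0 ⇒ 11;  out=∅∪out(11)=∅
  fail(9) 'db': from fail(8)=0 chase 'b': 0 ⇒ 11;  out=∅∪out(11)=∅
  fail(12) 'bc': from fail(11)=0 chase 'c': 0 ⇒ 2;  out=∅∪out(2)=∅
  fail(16) 'cc': from fail(2)=0 chase 'c': 0 ⇒ 2;  out=∅∪out(2)=∅
  fail(4) 'cbb': from fail(3)=11 chase 'b': 11→0 ⇒ 11;  out=∅∪out(11)=∅
  fail(10) 'dbd': from fail(9)=11 chase 'd': 11→0 ⇒ 8;  out={2}∪out(8)={2}
  fail(13) 'bcc': from fail(12)=2 chase 'c': 2 ⇒ 16;  out=∅∪out(16)=∅
  fail(17) 'ccc': from fail(16)=2 chase 'c': 2 ⇒ 16;  out=∅∪out(16)=∅
  fail(5) 'cbbd': from fail(4)=11 chase 'd': 11→0 ⇒ 8;  out=∅∪out(8)=∅
  fail(14) 'bccc': from fail(13)=16 chase 'c': 16 ⇒ 17;  out=∅∪out(17)=∅
  fail(18) 'cccc': from fail(17)=16 chase 'c': 16 ⇒ 17;  out={4}∪out(17)={4}
  fail(6) 'cbbdb': from fail(5)=8 chase 'b': 8 ⇒ 9;  out=∅∪out(9)=∅
  fail(15) 'bcccc': from fail(14)=17 chase 'c': 17 ⇒ 18;  out={3}∪out(18)={3,4}
  fail(7) 'cbbdbb': from fail(6)=9 chase 'b': 9→11→0 ⇒ 11;  out={1}∪out(11)={1}

Run:
pos 0 'c': at 2
pos 1 'b': at 3
pos 2 'b': at 4
pos 3 'd': at 5
pos 4 'b': at 6
pos 5 'b': at 7  emit P1@[0:5]
pos 6 'b': at 11 (fail-walked)
pos 7 'c': at 12
pos 8 'c': at 13
pos 9 'c': at 14
pos 10 'c': at 15  emit P3@[6:10],P4@[7:10]
pos 11 'a': at 1 (fail-walked)  emit P0@[11:11]
pos 12 'a': at 1 (fail-walked)  emit P0@[12:12]
pos 13 'a': at 1 (fail-walked)  emit P0@[13:13]
pos 14 'a': at 1 (fail-walked)  emit P0@[14:14]
pos 15 'd': at 8 (fail-walked)
pos 16 'b': at 9
pos 17 'd': at 10  emit P2@[15:17]
pos 18 'd': at 8 (fail-walked)
pos 19 'd': at 8 (fail-walked)
pos 20 'b': at 9
pos 21 'd': at 10  emit P2@[19:21]
pos 22 'a': at 1 (fail-walked)  emit P0@[22:22]
pos 23 'c': at 2 (fail-walked)
pos 24 'b': at 3
pos 25 'b': at 4
pos 26 'd': at 5
pos 27 'b': at 6
pos 28 'b': at 7  emit P1@[23:28]
pos 29 'c': at 12 (fail-walked)
pos 30 'c': at 13
pos 31 'c': at 14
pos 32 'c': at 15  emit P3@[28:32],P4@[29:32]
pos 33 'c': at 18 (fail-walked)  emit P4@[30:33]
pos 34 'b': at 3 (fail-walked)
pos 35 'b': at 4
pos 36 'd': at 5
pos 37 'b': at 6
pos 38 'b': at 7  emit P1@[33:38]
pos 39 'a': at 1 (fail-walked)  emit P0@[39:39]
pos 40 'd': at 8 (fail-walked)
pos 41 'b': at 9
pos 42 'd': at 10  emit P2@[40:42]
pos 43 'b': at 9 (fail-walked)
pos 44 'b': at 11 (fail-walked)
pos 45 'b': at 11 (fail-walked)
pos 46 'c': at 12
pos 47 'c': at 13
pos 48 'c': at 14
pos 49 'c': at 15  emit P3@[45:49],P4@[46:49]
pos 50 'a': at 1 (fail-walked)  emit P0@[50:50]
pos 51 'c': at 2 (fail-walked)
pos 52 'a': at 1 (fail-walked)  emit P0@[52:52]
pos 53 'd': at 8 (fail-walked)
pos 54 'b': at 9
pos 55 'd': at 10  emit P2@[53:55]
pos 56 'd': at 8 (fail-walked)
pos 57 'b': at 9
pos 58 'c': at 12 (fail-walked)
pos 59 'c': at 13
pos 60 'c': at 14
pos 61 'c': at 15  emit P3@[57:61],P4@[58:61]
pos 62 'd': at 8 (fail-walked)
pos 63 'b': at 9
pos 64 'd': at 10  emit P2@[62:64]
pos 65 'b': at 9 (fail-walked)
pos 66 'b': at 11 (fail-walked)
pos 67 'd': at 8 (fail-walked)

Matches: [[5,1],[10,3],[10,4],[11,0],[12,0],[13,0],[14,0],[17,2],[21,2],[22,0],[28,1],[32,3],[32,4],[33,4],[38,1],[39,0],[42,2],[49,3],[49,4],[50,0],[52,0],[55,2],[61,3],[61,4],[64,2]]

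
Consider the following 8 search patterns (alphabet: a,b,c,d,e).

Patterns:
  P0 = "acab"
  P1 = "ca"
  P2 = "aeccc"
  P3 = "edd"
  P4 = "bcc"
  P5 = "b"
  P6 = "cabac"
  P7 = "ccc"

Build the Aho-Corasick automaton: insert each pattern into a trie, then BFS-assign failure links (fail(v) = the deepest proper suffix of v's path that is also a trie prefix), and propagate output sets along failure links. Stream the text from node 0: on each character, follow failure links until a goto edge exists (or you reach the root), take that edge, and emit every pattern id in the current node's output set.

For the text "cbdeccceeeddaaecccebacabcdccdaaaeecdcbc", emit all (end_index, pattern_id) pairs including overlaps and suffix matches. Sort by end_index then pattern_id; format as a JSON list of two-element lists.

Construct AC machine:
Trie (insert patterns):
  0='ε' goto a→1 b→14 c→5 e→11
  1='a' goto c→2 e→7
  2='ac' goto a→3
  3='aca' goto b→4
  4='acab' goto ·  ←P0
  5='c' goto a→6 c→20
  6='ca' goto b→17  ←P1
  7='ae' goto c→8
  8='aec' goto c→9
  9='aecc' goto c→10
  10='aeccc' goto ·  ←P2
  11='e' goto d→12
  12='ed' goto d→13
  13='edd' goto ·  ←P3
  14='b' goto c→15  ←P5
  15='bc' goto c→16
  16='bcc' goto ·  ←P4
  17='cab' goto a→18
  18='caba' goto c→19
  19='cabac' goto ·  ←P6
  20='cc' goto c→21
  21='ccc' goto ·  ←P7

Failure links (BFS by depth):
  n1('a'): parent n0 fail=0; on 'a' 0 → fail=0;  out ∅∪∅=∅
  n5('c'): parent n0 fail=0; on 'c' 0 → fail=0;  out ∅∪∅=∅
  n11('e'): parent n0 fail=0; on 'e' 0 → fail=0;  out ∅∪∅=∅
  n14('b'): parent n0 fail=0; on 'b' 0 → fail=0;  out {5}∪∅={5}
  n2('ac'): parent n1 fail=0; on 'c' 0 → fail=5;  out ∅∪∅=∅
  n6('ca'): parent n5 fail=0; on 'a' 0 → fail=1;  out {1}∪∅={1}
  n7('ae'): parent n1 fail=0; on 'e' 0 → fail=11;  out ∅∪∅=∅
  n12('ed'): parent n11 fail=0; on 'd' 0 → fail=0;  out ∅∪∅=∅
  n15('bc'): parent n14 fail=0; on 'c' 0 → fail=5;  out ∅∪∅=∅
  n20('cc'): parent n5 fail=0; on 'c' 0 → fail=5;  out ∅∪∅=∅
  n3('aca'): parent n2 fail=5; on 'a' 5 → fail=6;  out ∅∪{1}={1}
  n8('aec'): parent n7 fail=11; on 'c' 11→0 → fail=5;  out ∅∪∅=∅
  n13('edd'): parent n12 fail=0; on 'd' 0 → fail=0;  out {3}∪∅={3}
  n16('bcc'): parent n15 fail=5; on 'c' 5 → fail=20;  out {4}∪∅={4}
  n17('cab'): parent n6 fail=1; on 'b' 1→0 → fail=14;  out ∅∪{5}={5}
  n21('ccc'): parent n20 fail=5; on 'c' 5 → fail=20;  out {7}∪∅={7}
  n4('acab'): parent n3 fail=6; on 'b' 6 → fail=17;  out {0}∪{5}={0,5}
  n9('aecc'): parent n8 fail=5; on 'c' 5 → fail=20;  out ∅∪∅=∅
  n18('caba'): parent n17 fail=14; on 'a' 14→0 → fail=1;  out ∅∪∅=∅
  n10('aeccc'): parent n9 fail=20; on 'c' 20 → fail=21;  out {2}∪{7}={2,7}
  n19('cabac'): parent n18 fail=1; on 'c' 1 → fail=2;  out {6}∪∅={6}

Text stream:
[0] read 'c'  n0⇒n5
[1] read 'b'  n5⇒n14 (fail-walked)  emit P5@[1:1]
[2] read 'd'  n14⇒n0 (fail-walked)
[3] read 'e'  n0⇒n11
[4] read 'c'  n11⇒n5 (fail-walked)
[5] read 'c'  n5⇒n20
[6] read 'c'  n20⇒n21  emit P7@[4:6]
[7] read 'e'  n21⇒n11 (fail-walked)
[8] read 'e'  n11⇒n11 (fail-walked)
[9] read 'e'  n11⇒n11 (fail-walked)
[10] read 'd'  n11⇒n12
[11] read 'd'  n12⇒n13  emit P3@[9:11]
[12] read 'a'  n13⇒n1 (fail-walked)
[13] read 'a'  n1⇒n1 (fail-walked)
[14] read 'e'  n1⇒n7
[15] read 'c'  n7⇒n8
[16] read 'c'  n8⇒n9
[17] read 'c'  n9⇒n10  emit P2@[13:17],P7@[15:17]
[18] read 'e'  n10⇒n11 (fail-walked)
[19] read 'b'  n11⇒n14 (fail-walked)  emit P5@[19:19]
[20] read 'a'  n14⇒n1 (fail-walked)
[21] read 'c'  n1⇒n2
[22] read 'a'  n2⇒n3  emit P1@[21:22]
[23] read 'b'  n3⇒n4  emit P0@[20:23],P5@[23:23]
[24] read 'c'  n4⇒n15 (fail-walked)
[25] read 'd'  n15⇒n0 (fail-walked)
[26] read 'c'  n0⇒n5
[27] read 'c'  n5⇒n20
[28] read 'd'  n20⇒n0 (fail-walked)
[29] read 'a'  n0⇒n1
[30] read 'a'  n1⇒n1 (fail-walked)
[31] read 'a'  n1⇒n1 (fail-walked)
[32] read 'e'  n1⇒n7
[33] read 'e'  n7⇒n11 (fail-walked)
[34] read 'c'  n11⇒n5 (fail-walked)
[35] read 'd'  n5⇒n0 (fail-walked)
[36] read 'c'  n0⇒n5
[37] read 'b'  n5⇒n14 (fail-walked)  emit P5@[37:37]
[38] read 'c'  n14⇒n15

Matches: [[1,5],[6,7],[11,3],[17,2],[17,7],[19,5],[22,1],[23,0],[23,5],[37,5]]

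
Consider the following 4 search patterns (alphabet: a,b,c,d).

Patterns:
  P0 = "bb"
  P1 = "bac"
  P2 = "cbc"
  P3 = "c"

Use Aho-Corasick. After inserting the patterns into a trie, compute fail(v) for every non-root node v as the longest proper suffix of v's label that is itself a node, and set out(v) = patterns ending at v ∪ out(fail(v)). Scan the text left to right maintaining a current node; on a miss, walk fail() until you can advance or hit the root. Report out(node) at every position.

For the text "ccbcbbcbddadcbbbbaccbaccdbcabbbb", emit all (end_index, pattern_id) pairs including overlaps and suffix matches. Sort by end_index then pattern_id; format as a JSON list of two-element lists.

Construct AC machine:
Trie nodes:
  0='ε' goto b→1 c→5
  1='b' goto a→3 b→2
  2='bb' goto ·  ←P0
  3='ba' goto c→4
  4='bac' goto ·  ←P1
  5='c' goto b→6  ←P3
  6='cb' goto c→7
  7='cbc' goto ·  ←P2

BFS fail/out derivation:
  fail(1) 'b': from fail(0)=0 chase 'b': 0 ⇒ 0;  out=∅∪out(0)=∅
  fail(5) 'c': from fail(0)=0 chase 'c': 0 ⇒ 0;  out={3}∪out(0)={3}
  fail(2) 'bb': from fail(1)=0 chase 'b': 0 ⇒ 1;  out={0}∪out(1)={0}
  fail(3) 'ba': from fail(1)=0 chase 'a': 0 ⇒ 0;  out=∅∪out(0)=∅
  fail(6) 'cb': from fail(5)=0 chase 'b': 0 ⇒ 1;  out=∅∪out(1)=∅
  fail(4) 'bac': from fail(3)=0 chase 'c': 0 ⇒ 5;  out={1}∪out(5)={1,3}
  fail(7) 'cbc': from fail(6)=1 chase 'c': 1→0 ⇒ 5;  out={2}∪out(5)={2,3}

Run:
pos 0 'c': at 5  → match P3@[0:0]
pos 1 'c': at 5 (fail-walked)  → match P3@[1:1]
pos 2 'b': at 6
pos 3 'c': at 7  → match P2@[1:3],P3@[3:3]
pos 4 'b': at 6 (fail-walked)
pos 5 'b': at 2 (fail-walked)  → match P0@[4:5]
pos 6 'c': at 5 (fail-walked)  → match P3@[6:6]
pos 7 'b': at 6
pos 8 'd': at 0 (fail-walked)
pos 9 'd': at 0
pos 10 'a': at 0
pos 11 'd': at 0
pos 12 'c': at 5  → match P3@[12:12]
pos 13 'b': at 6
pos 14 'b': at 2 (fail-walked)  → match P0@[13:14]
pos 15 'b': at 2 (fail-walked)  → match P0@[14:15]
pos 16 'b': at 2 (fail-walked)  → match P0@[15:16]
pos 17 'a': at 3 (fail-walked)
pos 18 'c': at 4  → match P1@[16:18],P3@[18:18]
pos 19 'c': at 5 (fail-walked)  → match P3@[19:19]
pos 20 'b': at 6
pos 21 'a': at 3 (fail-walked)
pos 22 'c': at 4  → match P1@[20:22],P3@[22:22]
pos 23 'c': at 5 (fail-walked)  → match P3@[23:23]
pos 24 'd': at 0 (fail-walked)
pos 25 'b': at 1
pos 26 'c': at 5 (fail-walked)  → match P3@[26:26]
pos 27 'a': at 0 (fail-walked)
pos 28 'b': at 1
pos 29 'b': at 2  → match P0@[28:29]
pos 30 'b': at 2 (fail-walked)  → match P0@[29:30]
pos 31 'b': at 2 (fail-walked)  → match P0@[30:31]

Matches: [[0,3],[1,3],[3,2],[3,3],[5,0],[6,3],[12,3],[14,0],[15,0],[16,0],[18,1],[18,3],[19,3],[22,1],[22,3],[23,3],[26,3],[29,0],[30,0],[31,0]]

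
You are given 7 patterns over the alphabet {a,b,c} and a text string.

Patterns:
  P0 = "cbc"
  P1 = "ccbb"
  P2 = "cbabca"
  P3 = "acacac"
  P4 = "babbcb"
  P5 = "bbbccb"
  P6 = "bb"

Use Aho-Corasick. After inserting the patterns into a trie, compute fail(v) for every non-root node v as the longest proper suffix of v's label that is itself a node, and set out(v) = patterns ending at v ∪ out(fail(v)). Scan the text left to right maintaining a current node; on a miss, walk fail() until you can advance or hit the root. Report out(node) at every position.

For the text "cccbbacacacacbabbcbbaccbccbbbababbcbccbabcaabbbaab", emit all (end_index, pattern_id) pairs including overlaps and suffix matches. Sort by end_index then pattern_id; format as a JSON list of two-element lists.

Construct AC machine:
Trie nodes:
  0='ε' goto a→11 b→17 c→1
  1='c' goto b→2 c→4
  2='cb' goto a→7 c→3
  3='cbc' goto ·  [P0 ends]
  4='cc' goto b→5
  5='ccb' goto b→6
  6='ccbb' goto ·  [P1 ends]
  7='cba' goto b→8
  8='cbab' goto c→9
  9='cbabc' goto a→10
  10='cbabca' goto ·  [P2 ends]
  11='a' goto c→12
  12='ac' goto a→13
  13='aca' goto c→14
  14='acac' goto a→15
  15='acaca' goto c→16
  16='acacac' goto ·  [P3 ends]
  17='b' goto a→18 b→23
  18='ba' goto b→19
  19='bab' goto b→20
  20='babb' goto c→21
  21='babbc' goto b→22
  22='babbcb' goto ·  [P4 ends]
  23='bb' goto b→24  [P6 ends]
  24='bbb' goto c→25
  25='bbbc' goto c→26
  26='bbbcc' goto b→27
  27='bbbccb' goto ·  [P5 ends]

BFS fail/out derivation:
  fail(1) 'c': from fail(0)=0 chase 'c': 0 ⇒ 0;  out=∅∪out(0)=∅
  fail(11) 'a': from fail(0)=0 chase 'a': 0 ⇒ 0;  out=∅∪out(0)=∅
  fail(17) 'b': from fail(0)=0 chase 'b': 0 ⇒ 0;  out=∅∪out(0)=∅
  fail(2) 'cb': from fail(1)=0 chase 'b': 0 ⇒ 17;  out=∅∪out(17)=∅
  fail(4) 'cc': from fail(1)=0 chase 'c': 0 ⇒ 1;  out=∅∪out(1)=∅
  fail(12) 'ac': from fail(11)=0 chase 'c': 0 ⇒ 1;  out=∅∪out(1)=∅
  fail(18) 'ba': from fail(17)=0 chase 'a': 0 ⇒ 11;  out=∅∪out(11)=∅
  fail(23) 'bb': from fail(17)=0 chase 'b': 0 ⇒ 17;  out={6}∪out(17)={6}
  fail(3) 'cbc': from fail(2)=17 chase 'c': 17→0 ⇒ 1;  out={0}∪out(1)={0}
  fail(5) 'ccb': from fail(4)=1 chase 'b': 1 ⇒ 2;  out=∅∪out(2)=∅
  fail(7) 'cba': from fail(2)=17 chase 'a': 17 ⇒ 18;  out=∅∪out(18)=∅
  fail(13) 'aca': from fail(12)=1 chase 'a': 1→0 ⇒ 11;  out=∅∪out(11)=∅
  fail(19) 'bab': from fail(18)=11 chase 'b': 11→0 ⇒ 17;  out=∅∪out(17)=∅
  fail(24) 'bbb': from fail(23)=17 chase 'b': 17 ⇒ 23;  out=∅∪out(23)={6}
  fail(6) 'ccbb': from fail(5)=2 chase 'b': 2→17 ⇒ 23;  out={1}∪out(23)={1,6}
  fail(8) 'cbab': from fail(7)=18 chase 'b': 18 ⇒ 19;  out=∅∪out(19)=∅
  fail(14) 'acac': from fail(13)=11 chase 'c': 11 ⇒ 12;  out=∅∪out(12)=∅
  fail(20) 'babb': from fail(19)=17 chase 'b': 17 ⇒ 23;  out=∅∪out(23)={6}
  fail(25) 'bbbc': from fail(24)=23 chase 'c': 23→17→0 ⇒ 1;  out=∅∪out(1)=∅
  fail(9) 'cbabc': from fail(8)=19 chase 'c': 19→17→0 ⇒ 1;  out=∅∪out(1)=∅
  fail(15) 'acaca': from fail(14)=12 chase 'a': 12 ⇒ 13;  out=∅∪out(13)=∅
  fail(21) 'babbc': from fail(20)=23 chase 'c': 23→17→0 ⇒ 1;  out=∅∪out(1)=∅
  fail(26) 'bbbcc': from fail(25)=1 chase 'c': 1 ⇒ 4;  out=∅∪out(4)=∅
  fail(10) 'cbabca': from fail(9)=1 chase 'a': 1→0 ⇒ 11;  out={2}∪out(11)={2}
  fail(16) 'acacac': from fail(15)=13 chase 'c': 13 ⇒ 14;  out={3}∪out(14)={3}
  fail(22) 'babbcb': from fail(21)=1 chase 'b': 1 ⇒ 2;  out={4}∪out(2)={4}
  fail(27) 'bbbccb': from fail(26)=4 chase 'b': 4 ⇒ 5;  out={5}∪out(5)={5}

Scan:
i=0 'c': node 0→1
i=1 'c': node 1→4
i=2 'c': node 4→4 (via fail)
i=3 'b': node 4→5
i=4 'b': node 5→6  emit P1@[1:4],P6@[3:4]
i=5 'a': node 6→18 (via fail)
i=6 'c': node 18→12 (via fail)
i=7 'a': node 12→13
i=8 'c': node 13→14
i=9 'a': node 14→15
i=10 'c': node 15→16  emit P3@[5:10]
i=11 'a': node 16→15 (via fail)
i=12 'c': node 15→16  emit P3@[7:12]
i=13 'b': node 16→2 (via fail)
i=14 'a': node 2→7
i=15 'b': node 7→8
i=16 'b': node 8→20 (via fail)  emit P6@[15:16]
i=17 'c': node 20→21
i=18 'b': node 21→22  emit P4@[13:18]
i=19 'b': node 22→23 (via fail)  emit P6@[18:19]
i=20 'a': node 23→18 (via fail)
i=21 'c': node 18→12 (via fail)
i=22 'c': node 12→4 (via fail)
i=23 'b': node 4→5
i=24 'c': node 5→3 (via fail)  emit P0@[22:24]
i=25 'c': node 3→4 (via fail)
i=26 'b': node 4→5
i=27 'b': node 5→6  emit P1@[24:27],P6@[26:27]
i=28 'b': node 6→24 (via fail)  emit P6@[27:28]
i=29 'a': node 24→18 (via fail)
i=30 'b': node 18→19
i=31 'a': node 19→18 (via fail)
i=32 'b': node 18→19
i=33 'b': node 19→20  emit P6@[32:33]
i=34 'c': node 20→21
i=35 'b': node 21→22  emit P4@[30:35]
i=36 'c': node 22→3 (via fail)  emit P0@[34:36]
i=37 'c': node 3→4 (via fail)
i=38 'b': node 4→5
i=39 'a': node 5→7 (via fail)
i=40 'b': node 7→8
i=41 'c': node 8→9
i=42 'a': node 9→10  emit P2@[37:42]
i=43 'a': node 10→11 (via fail)
i=44 'b': node 11→17 (via fail)
i=45 'b': node 17→23  emit P6@[44:45]
i=46 'b': node 23→24  emit P6@[45:46]
i=47 'a': node 24→18 (via fail)
i=48 'a': node 18→11 (via fail)
i=49 'b': node 11→17 (via fail)

Matches: [[4,1],[4,6],[10,3],[12,3],[16,6],[18,4],[19,6],[24,0],[27,1],[27,6],[28,6],[33,6],[35,4],[36,0],[42,2],[45,6],[46,6]]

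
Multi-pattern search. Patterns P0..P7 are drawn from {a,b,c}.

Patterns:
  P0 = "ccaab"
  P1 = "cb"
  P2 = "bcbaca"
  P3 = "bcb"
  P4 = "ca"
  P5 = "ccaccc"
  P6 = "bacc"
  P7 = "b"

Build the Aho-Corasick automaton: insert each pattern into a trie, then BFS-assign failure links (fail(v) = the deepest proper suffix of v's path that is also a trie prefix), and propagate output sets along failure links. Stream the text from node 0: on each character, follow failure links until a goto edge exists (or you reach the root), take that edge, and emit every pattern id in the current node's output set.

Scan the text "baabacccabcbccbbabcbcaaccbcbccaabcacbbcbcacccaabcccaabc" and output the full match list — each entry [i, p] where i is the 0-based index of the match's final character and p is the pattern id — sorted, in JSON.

Construct AC machine:
Trie nodes:
  0='ε' goto b→7 c→1
  1='c' goto a→13 b→6 c→2
  2='cc' goto a→3
  3='cca' goto a→4 c→14
  4='ccaa' goto b→5
  5='ccaab' goto ·  [P0 ends]
  6='cb' goto ·  [P1 ends]
  7='b' goto a→17 c→8  [P7 ends]
  8='bc' goto b→9
  9='bcb' goto a→10  [P3 ends]
  10='bcba' goto c→11
  11='bcbac' goto a→12
  12='bcbaca' goto ·  [P2 ends]
  13='ca' goto ·  [P4 ends]
  14='ccac' goto c→15
  15='ccacc' goto c→16
  16='ccaccc' goto ·  [P5 ends]
  17='ba' goto c→18
  18='bac' goto c→19
  19='bacc' goto ·  [P6 ends]

Failure links (BFS by depth):
  n1('c'): parent n0 fail=0; on 'c' 0 → fail=0;  out ∅∪∅=∅
  n7('b'): parent n0 fail=0; on 'b' 0 → fail=0;  out {7}∪∅={7}
  n2('cc'): parent n1 fail=0; on 'c' 0 → fail=1;  out ∅∪∅=∅
  n6('cb'): parent n1 fail=0; on 'b' 0 → fail=7;  out {1}∪{7}={1,7}
  n8('bc'): parent n7 fail=0; on 'c' 0 → fail=1;  out ∅∪∅=∅
  n13('ca'): parent n1 fail=0; on 'a' 0 → fail=0;  out {4}∪∅={4}
  n17('ba'): parent n7 fail=0; on 'a' 0 → fail=0;  out ∅∪∅=∅
  n3('cca'): parent n2 fail=1; on 'a' 1 → fail=13;  out ∅∪{4}={4}
  n9('bcb'): parent n8 fail=1; on 'b' 1 → fail=6;  out {3}∪{1,7}={1,3,7}
  n18('bac'): parent n17 fail=0; on 'c' 0 → fail=1;  out ∅∪∅=∅
  n4('ccaa'): parent n3 fail=13; on 'a' 13→0 → fail=0;  out ∅∪∅=∅
  n10('bcba'): parent n9 fail=6; on 'a' 6→7 → fail=17;  out ∅∪∅=∅
  n14('ccac'): parent n3 fail=13; on 'c' 13→0 → fail=1;  out ∅∪∅=∅
  n19('bacc'): parent n18 fail=1; on 'c' 1 → fail=2;  out {6}∪∅={6}
  n5('ccaab'): parent n4 fail=0; on 'b' 0 → fail=7;  out {0}∪{7}={0,7}
  n11('bcbac'): parent n10 fail=17; on 'c' 17 → fail=18;  out ∅∪∅=∅
  n15('ccacc'): parent n14 fail=1; on 'c' 1 → fail=2;  out ∅∪∅=∅
  n12('bcbaca'): parent n11 fail=18; on 'a' 18→1 → fail=13;  out {2}∪{4}={2,4}
  n16('ccaccc'): parent n15 fail=2; on 'c' 2→1 → fail=2;  out {5}∪∅={5}

Scan:
i=0 'b': node 0→7  ** P7@[0:0]
i=1 'a': node 7→17
i=2 'a': node 17→0 (via fail)
i=3 'b': node 0→7  ** P7@[3:3]
i=4 'a': node 7→17
i=5 'c': node 17→18
i=6 'c': node 18→19  ** P6@[3:6]
i=7 'c': node 19→2 (via fail)
i=8 'a': node 2→3  ** P4@[7:8]
i=9 'b': node 3→7 (via fail)  ** P7@[9:9]
i=10 'c': node 7→8
i=11 'b': node 8→9  ** P1@[10:11],P3@[9:11],P7@[11:11]
i=12 'c': node 9→8 (via fail)
i=13 'c': node 8→2 (via fail)
i=14 'b': node 2→6 (via fail)  ** P1@[13:14],P7@[14:14]
i=15 'b': node 6→7 (via fail)  ** P7@[15:15]
i=16 'a': node 7→17
i=17 'b': node 17→7 (via fail)  ** P7@[17:17]
i=18 'c': node 7→8
i=19 'b': node 8→9  ** P1@[18:19],P3@[17:19],P7@[19:19]
i=20 'c': node 9→8 (via fail)
i=21 'a': node 8→13 (via fail)  ** P4@[20:21]
i=22 'a': node 13→0 (via fail)
i=23 'c': node 0→1
i=24 'c': node 1→2
i=25 'b': node 2→6 (via fail)  ** P1@[24:25],P7@[25:25]
i=26 'c': node 6→8 (via fail)
i=27 'b': node 8→9  ** P1@[26:27],P3@[25:27],P7@[27:27]
i=28 'c': node 9→8 (via fail)
i=29 'c': node 8→2 (via fail)
i=30 'a': node 2→3  ** P4@[29:30]
i=31 'a': node 3→4
i=32 'b': node 4→5  ** P0@[28:32],P7@[32:32]
i=33 'c': node 5→8 (via fail)
i=34 'a': node 8→13 (via fail)  ** P4@[33:34]
i=35 'c': node 13→1 (via fail)
i=36 'b': node 1→6  ** P1@[35:36],P7@[36:36]
i=37 'b': node 6→7 (via fail)  ** P7@[37:37]
i=38 'c': node 7→8
i=39 'b': node 8→9  ** P1@[38:39],P3@[37:39],P7@[39:39]
i=40 'c': node 9→8 (via fail)
i=41 'a': node 8→13 (via fail)  ** P4@[40:41]
i=42 'c': node 13→1 (via fail)
i=43 'c': node 1→2
i=44 'c': node 2→2 (via fail)
i=45 'a': node 2→3  ** P4@[44:45]
i=46 'a': node 3→4
i=47 'b': node 4→5  ** P0@[43:47],P7@[47:47]
i=48 'c': node 5→8 (via fail)
i=49 'c': node 8→2 (via fail)
i=50 'c': node 2→2 (via fail)
i=51 'a': node 2→3  ** P4@[50:51]
i=52 'a': node 3→4
i=53 'b': node 4→5  ** P0@[49:53],P7@[53:53]
i=54 'c': node 5→8 (via fail)

Result: [[0,7],[3,7],[6,6],[8,4],[9,7],[11,1],[11,3],[11,7],[14,1],[14,7],[15,7],[17,7],[19,1],[19,3],[19,7],[21,4],[25,1],[25,7],[27,1],[27,3],[27,7],[30,4],[32,0],[32,7],[34,4],[36,1],[36,7],[37,7],[39,1],[39,3],[39,7],[41,4],[45,4],[47,0],[47,7],[51,4],[53,0],[53,7]]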